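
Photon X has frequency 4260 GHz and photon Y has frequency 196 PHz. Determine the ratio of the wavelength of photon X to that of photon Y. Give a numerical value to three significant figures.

4.60e4

λ_X = 7.037e-5 m (from frequency = 4260 GHz, via λ = c/f).
λ_Y = 1.530e-9 m (from frequency = 196 PHz, via λ = c/f).
Ratio = 7.037e-5 / 1.530e-9 = 4.60e4.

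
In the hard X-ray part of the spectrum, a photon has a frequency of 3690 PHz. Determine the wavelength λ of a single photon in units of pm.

81.2 pm

Take c = 2.99792458e8 m/s.
Convert to SI: f = 3690 PHz = 3.69e18 Hz.
Apply λ = c/f: λ = 8.124e-11 m.
Converting to pm: λ = 81.24 pm ≈ 81.2 pm.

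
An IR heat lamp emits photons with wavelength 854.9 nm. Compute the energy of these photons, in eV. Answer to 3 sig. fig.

1.45 eV

Take h = 6.62607015·10^-34 J·s, c = 2.99792458·10^8 m/s, 1 eV = 1.602176634·10^-19 J.
First convert: λ = 854.9 nm = 8.549·10^-7 m.
For a photon E = hc/λ, so E = 2.324·10^-19 J.
Converting to eV: E = 1.450 eV ≈ 1.45 eV.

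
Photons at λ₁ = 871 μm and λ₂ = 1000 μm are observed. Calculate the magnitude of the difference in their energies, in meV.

Using E = hc/λ: E₁ = 2.281e-22 J, E₂ = 1.986e-22 J.
|ΔE| = |2.281e-22 − 1.986e-22| = 2.94e-23 J = 0.184 meV.

0.184 meV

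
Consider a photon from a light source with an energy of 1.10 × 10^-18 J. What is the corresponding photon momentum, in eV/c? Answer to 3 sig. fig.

Take c = 2.99792458 × 10^8 m/s, 1 eV = 1.602176634 × 10^-19 J.
The photon relation is p = E/c, giving p = 3.669 × 10^-27 kg·m/s.
Converting to eV/c: p = 6.866 eV/c ≈ 6.87 eV/c.

6.87 eV/c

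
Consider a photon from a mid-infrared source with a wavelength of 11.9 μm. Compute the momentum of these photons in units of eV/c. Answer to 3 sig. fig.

In SI units: λ = 11.9 μm = 1.19 × 10^-5 m.
The photon relation is p = h/λ, giving p = 5.568 × 10^-29 kg·m/s.
Converting to eV/c: p = 0.1042 eV/c ≈ 0.104 eV/c.

0.104 eV/c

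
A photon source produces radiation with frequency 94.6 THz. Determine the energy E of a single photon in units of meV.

391 meV

(h = 6.62607015·10^-34 J·s, 1 eV = 1.602176634·10^-19 J.)
First convert: f = 94.6 THz = 9.46·10^13 Hz.
Apply E = hf: E = 6.268·10^-20 J.
Converting to meV: E = 391.2 meV ≈ 391 meV.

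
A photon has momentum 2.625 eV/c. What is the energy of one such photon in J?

Convert to SI: p = 2.625 eV/c = 1.4029 × 10^-27 kg·m/s.
For a photon E = pc, so E = 4.206 × 10^-19 J.
So E ≈ 4.21 × 10^-19 J.

4.21 × 10^-19 J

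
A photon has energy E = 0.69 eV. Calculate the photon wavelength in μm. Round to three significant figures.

Take h = 6.62607015·10^-34 J·s, c = 2.99792458·10^8 m/s, 1 eV = 1.602176634·10^-19 J.
Convert to SI: E = 0.69 eV = 1.1055·10^-19 J.
Apply λ = hc/E: λ = 1.797·10^-6 m.
Converting to μm: λ = 1.797 μm ≈ 1.80 μm.

1.80 μm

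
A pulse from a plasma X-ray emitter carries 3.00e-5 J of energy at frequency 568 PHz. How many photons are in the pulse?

7.97e10 photons

Per-photon energy: E = 3.764e-16 J (from frequency = 568 PHz).
N = E_total / E_photon = 3.00e-5 J / 3.764e-16 J = 7.97e10.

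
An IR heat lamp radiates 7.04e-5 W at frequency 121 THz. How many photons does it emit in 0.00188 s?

Total energy: E_total = P·t = 7.04e-5 × 0.00188 = 1.324e-7 J.
Per-photon energy: E = 8.018e-20 J.
N = E_total / E_photon = 1.65e12.

1.65e12 photons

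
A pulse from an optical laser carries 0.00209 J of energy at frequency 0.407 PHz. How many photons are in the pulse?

Per-photon energy: E = 2.697e-19 J (from frequency = 0.407 PHz).
N = E_total / E_photon = 0.00209 J / 2.697e-19 J = 7.75e15.

7.75e15 photons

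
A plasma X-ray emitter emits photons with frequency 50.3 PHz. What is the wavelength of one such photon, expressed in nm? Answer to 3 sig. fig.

5.96 nm

First convert: f = 50.3 PHz = 5.03e16 Hz.
The photon relation is λ = c/f, giving λ = 5.960e-9 m.
Converting to nm: λ = 5.960 nm ≈ 5.96 nm.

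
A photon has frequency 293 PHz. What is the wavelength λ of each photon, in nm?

1.02 nm

In SI units: f = 293 PHz = 2.93e17 Hz.
Apply λ = c/f: λ = 1.023e-9 m.
Converting to nm: λ = 1.023 nm ≈ 1.02 nm.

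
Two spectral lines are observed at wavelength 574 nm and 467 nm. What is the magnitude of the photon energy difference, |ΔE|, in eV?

0.495 eV

Using E = hc/λ: E₁ = 3.461e-19 J, E₂ = 4.254e-19 J.
|ΔE| = |3.461e-19 − 4.254e-19| = 7.93e-20 J = 0.495 eV.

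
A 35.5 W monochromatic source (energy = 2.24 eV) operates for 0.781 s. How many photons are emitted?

Total energy: E_total = P·t = 35.5 × 0.781 = 27.73 J.
Per-photon energy: E = 3.589e-19 J.
N = E_total / E_photon = 7.73e19.

7.73e19 photons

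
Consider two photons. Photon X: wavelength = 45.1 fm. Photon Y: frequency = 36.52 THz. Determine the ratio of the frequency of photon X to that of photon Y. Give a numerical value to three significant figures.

f_X = 6.647 × 10^21 Hz (from wavelength = 45.1 fm, via f = c/λ).
f_Y = 3.652 × 10^13 Hz (from frequency = 36.52 THz, via f given directly).
Ratio = 6.647 × 10^21 / 3.652 × 10^13 = 1.82 × 10^8.

1.82 × 10^8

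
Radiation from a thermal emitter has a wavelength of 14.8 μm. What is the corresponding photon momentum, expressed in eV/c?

Convert to SI: λ = 14.8 μm = 1.48e-5 m.
For a photon p = h/λ, so p = 4.477e-29 kg·m/s.
Converting to eV/c: p = 0.08377 eV/c ≈ 0.0838 eV/c.

0.0838 eV/c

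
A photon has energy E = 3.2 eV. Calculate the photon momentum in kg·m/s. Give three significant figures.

1.71·10^-27 kg·m/s

Use c = 2.99792458·10^8 m/s, 1 eV = 1.602176634·10^-19 J.
Convert to SI: E = 3.2 eV = 5.1270·10^-19 J.
Apply p = E/c: p = 1.710·10^-27 kg·m/s.
So p ≈ 1.71·10^-27 kg·m/s.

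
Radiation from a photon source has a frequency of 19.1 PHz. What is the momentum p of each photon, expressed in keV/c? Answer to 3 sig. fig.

0.0790 keV/c

In SI units: f = 19.1 PHz = 1.91 × 10^16 Hz.
Apply p = hf/c: p = 4.222 × 10^-26 kg·m/s.
Converting to keV/c: p = 0.07899 keV/c ≈ 0.0790 keV/c.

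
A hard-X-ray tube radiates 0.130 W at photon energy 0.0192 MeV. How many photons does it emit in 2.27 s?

9.59 × 10^13 photons

Total energy: E_total = P·t = 0.130 × 2.27 = 0.2951 J.
Per-photon energy: E = 3.076 × 10^-15 J.
N = E_total / E_photon = 9.59 × 10^13.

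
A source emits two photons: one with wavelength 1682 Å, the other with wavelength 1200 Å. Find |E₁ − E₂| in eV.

2.96 eV

Using E = hc/λ: E₁ = 1.1810 × 10^-18 J, E₂ = 1.6554 × 10^-18 J.
|ΔE| = |1.1810 × 10^-18 − 1.6554 × 10^-18| = 4.74 × 10^-19 J = 2.96 eV.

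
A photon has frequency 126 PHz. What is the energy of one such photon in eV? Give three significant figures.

In SI units: f = 126 PHz = 1.26 × 10^17 Hz.
Apply E = hf: E = 8.349 × 10^-17 J.
Converting to eV: E = 521.1 eV ≈ 521 eV.

521 eV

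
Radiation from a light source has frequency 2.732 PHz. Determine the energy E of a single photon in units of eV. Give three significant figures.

11.3 eV

Use h = 6.62607015·10^-34 J·s, 1 eV = 1.602176634·10^-19 J.
First convert: f = 2.732 PHz = 2.732·10^15 Hz.
For a photon E = hf, so E = 1.810·10^-18 J.
Converting to eV: E = 11.30 eV ≈ 11.3 eV.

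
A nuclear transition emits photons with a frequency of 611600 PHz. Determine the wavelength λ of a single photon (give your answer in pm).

0.490 pm

Take c = 2.99792458e8 m/s.
In SI units: f = 611600 PHz = 6.116e20 Hz.
For a photon λ = c/f, so λ = 4.902e-13 m.
Converting to pm: λ = 0.4902 pm ≈ 0.490 pm.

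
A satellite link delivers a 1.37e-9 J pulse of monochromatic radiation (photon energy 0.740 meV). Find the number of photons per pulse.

Per-photon energy: E = 1.186e-22 J (from energy = 0.740 meV).
N = E_total / E_photon = 1.37e-9 J / 1.186e-22 J = 1.16e13.

1.16e13 photons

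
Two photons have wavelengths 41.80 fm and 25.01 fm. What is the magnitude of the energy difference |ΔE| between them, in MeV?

Using E = hc/λ: E₁ = 4.7523e-12 J, E₂ = 7.9426e-12 J.
|ΔE| = |4.7523e-12 − 7.9426e-12| = 3.19e-12 J = 19.9 MeV.

19.9 MeV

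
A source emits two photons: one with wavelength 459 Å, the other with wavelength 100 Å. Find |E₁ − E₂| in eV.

Using E = hc/λ: E₁ = 4.328 × 10^-18 J, E₂ = 1.986 × 10^-17 J.
|ΔE| = |4.328 × 10^-18 − 1.986 × 10^-17| = 1.55 × 10^-17 J = 97.0 eV.

97.0 eV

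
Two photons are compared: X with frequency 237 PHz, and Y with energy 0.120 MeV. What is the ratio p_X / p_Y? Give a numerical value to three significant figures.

p_X = 5.238 × 10^-25 kg·m/s (from frequency = 237 PHz, via p = hf/c).
p_Y = 6.413 × 10^-23 kg·m/s (from energy = 0.120 MeV, via p = E/c).
Ratio = 5.238 × 10^-25 / 6.413 × 10^-23 = 8.17 × 10^-3.

8.17 × 10^-3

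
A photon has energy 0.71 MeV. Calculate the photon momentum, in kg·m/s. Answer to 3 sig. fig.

Use c = 2.99792458e8 m/s, 1 eV = 1.602176634e-19 J.
In SI units: E = 0.71 MeV = 1.1375e-13 J.
Since p = E/c for a photon, p = 3.794e-22 kg·m/s.
So p ≈ 3.79e-22 kg·m/s.

3.79e-22 kg·m/s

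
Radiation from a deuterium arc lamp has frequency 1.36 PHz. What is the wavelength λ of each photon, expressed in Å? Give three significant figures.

In SI units: f = 1.36 PHz = 1.36e15 Hz.
The photon relation is λ = c/f, giving λ = 2.204e-7 m.
Converting to Å: λ = 2204 Å ≈ 2200 Å.

2200 Å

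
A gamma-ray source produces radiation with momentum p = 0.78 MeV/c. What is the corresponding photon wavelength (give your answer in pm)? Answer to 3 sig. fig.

(h = 6.62607015e-34 J·s, c = 2.99792458e8 m/s, 1 eV = 1.602176634e-19 J.)
Convert to SI: p = 0.78 MeV/c = 4.1685e-22 kg·m/s.
The photon relation is λ = h/p, giving λ = 1.590e-12 m.
Converting to pm: λ = 1.590 pm ≈ 1.59 pm.

1.59 pm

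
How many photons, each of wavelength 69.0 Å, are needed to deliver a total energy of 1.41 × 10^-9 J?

Per-photon energy: E = 2.879 × 10^-17 J (from wavelength = 69.0 Å).
N = E_total / E_photon = 1.41 × 10^-9 J / 2.879 × 10^-17 J = 4.90 × 10^7.

4.90 × 10^7 photons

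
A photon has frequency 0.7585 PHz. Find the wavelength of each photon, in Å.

Convert to SI: f = 0.7585 PHz = 7.585·10^14 Hz.
For a photon λ = c/f, so λ = 3.952·10^-7 m.
Converting to Å: λ = 3952 Å ≈ 3950 Å.

3950 Å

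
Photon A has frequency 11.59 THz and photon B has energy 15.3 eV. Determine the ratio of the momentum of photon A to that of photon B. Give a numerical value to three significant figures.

3.13e-3

p_A = 2.562e-29 kg·m/s (from frequency = 11.59 THz, via p = hf/c).
p_B = 8.177e-27 kg·m/s (from energy = 15.3 eV, via p = E/c).
Ratio = 2.562e-29 / 8.177e-27 = 3.13e-3.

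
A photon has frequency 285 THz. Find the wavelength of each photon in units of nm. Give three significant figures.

1050 nm

Convert to SI: f = 285 THz = 2.85e14 Hz.
For a photon λ = c/f, so λ = 1.052e-6 m.
Converting to nm: λ = 1052 nm ≈ 1050 nm.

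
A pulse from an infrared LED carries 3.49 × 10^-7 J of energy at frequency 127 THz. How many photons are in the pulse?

4.15 × 10^12 photons

Per-photon energy: E = 8.415 × 10^-20 J (from frequency = 127 THz).
N = E_total / E_photon = 3.49 × 10^-7 J / 8.415 × 10^-20 J = 4.15 × 10^12.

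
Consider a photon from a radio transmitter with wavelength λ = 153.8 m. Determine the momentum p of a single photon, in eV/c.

8.06·10^-9 eV/c

Apply p = h/λ: p = 4.308·10^-36 kg·m/s.
Converting to eV/c: p = 8.061·10^-9 eV/c ≈ 8.06·10^-9 eV/c.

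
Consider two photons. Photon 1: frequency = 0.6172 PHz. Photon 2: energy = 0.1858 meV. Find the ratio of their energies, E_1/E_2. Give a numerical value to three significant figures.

1.37 × 10^4

E_1 = 4.090 × 10^-19 J (from frequency = 0.6172 PHz, via E = hf).
E_2 = 2.977 × 10^-23 J (from energy = 0.1858 meV, via E given directly).
Ratio = 4.090 × 10^-19 / 2.977 × 10^-23 = 1.37 × 10^4.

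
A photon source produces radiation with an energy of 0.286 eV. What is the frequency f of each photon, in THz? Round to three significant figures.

Take h = 6.62607015·10^-34 J·s, 1 eV = 1.602176634·10^-19 J.
In SI units: E = 0.286 eV = 4.5822·10^-20 J.
Since f = E/h for a photon, f = 6.915·10^13 Hz.
Converting to THz: f = 69.15 THz ≈ 69.2 THz.

69.2 THz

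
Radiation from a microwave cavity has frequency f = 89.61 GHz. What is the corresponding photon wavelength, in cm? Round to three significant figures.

0.335 cm

Take c = 2.99792458 × 10^8 m/s.
Convert to SI: f = 89.61 GHz = 8.961 × 10^10 Hz.
The photon relation is λ = c/f, giving λ = 0.003346 m.
Converting to cm: λ = 0.3346 cm ≈ 0.335 cm.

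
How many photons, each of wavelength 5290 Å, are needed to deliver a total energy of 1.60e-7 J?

4.26e11 photons

Per-photon energy: E = 3.755e-19 J (from wavelength = 5290 Å).
N = E_total / E_photon = 1.60e-7 J / 3.755e-19 J = 4.26e11.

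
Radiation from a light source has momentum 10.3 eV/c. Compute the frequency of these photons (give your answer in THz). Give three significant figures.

2490 THz

Take h = 6.62607015 × 10^-34 J·s, c = 2.99792458 × 10^8 m/s, 1 eV = 1.602176634 × 10^-19 J.
First convert: p = 10.3 eV/c = 5.5046 × 10^-27 kg·m/s.
For a photon f = pc/h, so f = 2.491 × 10^15 Hz.
Converting to THz: f = 2491 THz ≈ 2490 THz.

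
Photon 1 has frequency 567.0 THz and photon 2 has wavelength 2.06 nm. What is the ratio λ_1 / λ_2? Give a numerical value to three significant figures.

257

λ_1 = 5.287·10^-7 m (from frequency = 567.0 THz, via λ = c/f).
λ_2 = 2.060·10^-9 m (from wavelength = 2.06 nm, via λ given directly).
Ratio = 5.287·10^-7 / 2.060·10^-9 = 257.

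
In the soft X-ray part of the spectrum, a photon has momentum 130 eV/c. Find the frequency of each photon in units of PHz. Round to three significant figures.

Convert to SI: p = 130 eV/c = 6.9476·10^-26 kg·m/s.
The photon relation is f = pc/h, giving f = 3.143·10^16 Hz.
Converting to PHz: f = 31.43 PHz ≈ 31.4 PHz.

31.4 PHz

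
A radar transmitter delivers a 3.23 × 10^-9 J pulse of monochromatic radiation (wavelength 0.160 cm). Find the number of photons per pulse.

2.60 × 10^13 photons

Per-photon energy: E = 1.242 × 10^-22 J (from wavelength = 0.160 cm).
N = E_total / E_photon = 3.23 × 10^-9 J / 1.242 × 10^-22 J = 2.60 × 10^13.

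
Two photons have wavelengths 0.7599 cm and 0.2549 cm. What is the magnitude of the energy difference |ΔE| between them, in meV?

0.323 meV

Using E = hc/λ: E₁ = 2.6141e-23 J, E₂ = 7.7930e-23 J.
|ΔE| = |2.6141e-23 − 7.7930e-23| = 5.18e-23 J = 0.323 meV.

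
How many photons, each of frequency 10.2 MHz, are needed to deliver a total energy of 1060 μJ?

1.57e23 photons

Per-photon energy: E = 6.759e-27 J (from frequency = 10.2 MHz).
N = E_total / E_photon = 0.00106 J / 6.759e-27 J = 1.57e23.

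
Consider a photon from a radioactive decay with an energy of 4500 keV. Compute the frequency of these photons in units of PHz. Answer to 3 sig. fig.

1.09·10^6 PHz

Take h = 6.62607015·10^-34 J·s, 1 eV = 1.602176634·10^-19 J.
Convert to SI: E = 4500 keV = 7.2098·10^-13 J.
The photon relation is f = E/h, giving f = 1.088·10^21 Hz.
Converting to PHz: f = 1.088·10^6 PHz ≈ 1.09·10^6 PHz.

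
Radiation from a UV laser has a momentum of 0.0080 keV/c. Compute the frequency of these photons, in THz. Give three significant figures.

1930 THz

Use h = 6.62607015e-34 J·s, c = 2.99792458e8 m/s, 1 eV = 1.602176634e-19 J.
First convert: p = 0.0080 keV/c = 4.2754e-27 kg·m/s.
For a photon f = pc/h, so f = 1.934e15 Hz.
Converting to THz: f = 1934 THz ≈ 1930 THz.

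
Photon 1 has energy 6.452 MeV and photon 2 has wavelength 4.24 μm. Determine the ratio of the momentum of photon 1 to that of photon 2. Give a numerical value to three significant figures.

p_1 = 3.448 × 10^-21 kg·m/s (from energy = 6.452 MeV, via p = E/c).
p_2 = 1.563 × 10^-28 kg·m/s (from wavelength = 4.24 μm, via p = h/λ).
Ratio = 3.448 × 10^-21 / 1.563 × 10^-28 = 2.21 × 10^7.

2.21 × 10^7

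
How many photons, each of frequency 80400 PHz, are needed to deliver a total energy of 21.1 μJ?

3.96 × 10^8 photons

Per-photon energy: E = 5.327 × 10^-14 J (from frequency = 80400 PHz).
N = E_total / E_photon = 2.11 × 10^-5 J / 5.327 × 10^-14 J = 3.96 × 10^8.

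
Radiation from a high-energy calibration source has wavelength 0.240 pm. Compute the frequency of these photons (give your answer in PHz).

1.25·10^6 PHz

First convert: λ = 0.240 pm = 2.40·10^-13 m.
Since f = c/λ for a photon, f = 1.249·10^21 Hz.
Converting to PHz: f = 1.249·10^6 PHz ≈ 1.25·10^6 PHz.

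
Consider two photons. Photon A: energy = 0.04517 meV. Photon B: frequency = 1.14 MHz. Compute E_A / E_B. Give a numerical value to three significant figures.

E_A = 7.237 × 10^-24 J (from energy = 0.04517 meV, via E given directly).
E_B = 7.554 × 10^-28 J (from frequency = 1.14 MHz, via E = hf).
Ratio = 7.237 × 10^-24 / 7.554 × 10^-28 = 9580.

9580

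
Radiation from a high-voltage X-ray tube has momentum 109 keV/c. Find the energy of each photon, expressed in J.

(c = 2.99792458e8 m/s, 1 eV = 1.602176634e-19 J.)
First convert: p = 109 keV/c = 5.8253e-23 kg·m/s.
For a photon E = pc, so E = 1.746e-14 J.
So E ≈ 1.75e-14 J.

1.75e-14 J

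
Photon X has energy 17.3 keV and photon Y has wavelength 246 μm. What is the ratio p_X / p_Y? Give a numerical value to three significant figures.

3.43e6

p_X = 9.246e-24 kg·m/s (from energy = 17.3 keV, via p = E/c).
p_Y = 2.694e-30 kg·m/s (from wavelength = 246 μm, via p = h/λ).
Ratio = 9.246e-24 / 2.694e-30 = 3.43e6.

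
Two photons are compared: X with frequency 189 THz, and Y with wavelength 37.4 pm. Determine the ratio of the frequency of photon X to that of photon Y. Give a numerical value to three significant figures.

f_X = 1.890e14 Hz (from frequency = 189 THz, via f given directly).
f_Y = 8.016e18 Hz (from wavelength = 37.4 pm, via f = c/λ).
Ratio = 1.890e14 / 8.016e18 = 2.36e-5.

2.36e-5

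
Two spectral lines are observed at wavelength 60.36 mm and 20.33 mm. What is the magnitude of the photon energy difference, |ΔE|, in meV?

Using E = hc/λ: E₁ = 3.2910e-24 J, E₂ = 9.7710e-24 J.
|ΔE| = |3.2910e-24 − 9.7710e-24| = 6.48e-24 J = 0.0404 meV.

0.0404 meV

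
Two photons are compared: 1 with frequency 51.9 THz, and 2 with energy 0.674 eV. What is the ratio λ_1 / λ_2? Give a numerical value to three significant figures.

3.14

λ_1 = 5.776·10^-6 m (from frequency = 51.9 THz, via λ = c/f).
λ_2 = 1.840·10^-6 m (from energy = 0.674 eV, via λ = hc/E).
Ratio = 5.776·10^-6 / 1.840·10^-6 = 3.14.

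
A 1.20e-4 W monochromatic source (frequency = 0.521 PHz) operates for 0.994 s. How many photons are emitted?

3.46e14 photons

Total energy: E_total = P·t = 1.20e-4 × 0.994 = 1.193e-4 J.
Per-photon energy: E = 3.452e-19 J.
N = E_total / E_photon = 3.46e14.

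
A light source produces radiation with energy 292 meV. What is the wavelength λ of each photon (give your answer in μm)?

4.25 μm

(h = 6.62607015·10^-34 J·s, c = 2.99792458·10^8 m/s, 1 eV = 1.602176634·10^-19 J.)
In SI units: E = 292 meV = 4.6784·10^-20 J.
Since λ = hc/E for a photon, λ = 4.246·10^-6 m.
Converting to μm: λ = 4.246 μm ≈ 4.25 μm.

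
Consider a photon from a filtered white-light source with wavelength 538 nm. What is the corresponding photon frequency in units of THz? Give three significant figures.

557 THz

In SI units: λ = 538 nm = 5.38 × 10^-7 m.
Apply f = c/λ: f = 5.572 × 10^14 Hz.
Converting to THz: f = 557.2 THz ≈ 557 THz.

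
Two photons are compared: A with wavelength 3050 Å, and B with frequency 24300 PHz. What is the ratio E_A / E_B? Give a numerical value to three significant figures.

E_A = 6.513 × 10^-19 J (from wavelength = 3050 Å, via E = hc/λ).
E_B = 1.610 × 10^-14 J (from frequency = 24300 PHz, via E = hf).
Ratio = 6.513 × 10^-19 / 1.610 × 10^-14 = 4.04 × 10^-5.

4.04 × 10^-5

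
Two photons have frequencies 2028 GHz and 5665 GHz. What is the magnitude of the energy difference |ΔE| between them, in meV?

Using E = hf: E₁ = 1.3438 × 10^-21 J, E₂ = 3.7537 × 10^-21 J.
|ΔE| = |1.3438 × 10^-21 − 3.7537 × 10^-21| = 2.41 × 10^-21 J = 15.0 meV.

15.0 meV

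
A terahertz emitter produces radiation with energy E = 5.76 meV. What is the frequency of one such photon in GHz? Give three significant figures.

1390 GHz

Take h = 6.62607015e-34 J·s, 1 eV = 1.602176634e-19 J.
In SI units: E = 5.76 meV = 9.2285e-22 J.
Apply f = E/h: f = 1.393e12 Hz.
Converting to GHz: f = 1393 GHz ≈ 1390 GHz.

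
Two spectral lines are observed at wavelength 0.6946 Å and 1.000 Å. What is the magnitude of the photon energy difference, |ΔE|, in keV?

5.45 keV

Using E = hc/λ: E₁ = 2.8598·10^-15 J, E₂ = 1.9864·10^-15 J.
|ΔE| = |2.8598·10^-15 − 1.9864·10^-15| = 8.73·10^-16 J = 5.45 keV.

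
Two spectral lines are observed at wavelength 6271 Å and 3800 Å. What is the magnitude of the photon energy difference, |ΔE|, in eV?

Using E = hc/λ: E₁ = 3.1677e-19 J, E₂ = 5.2275e-19 J.
|ΔE| = |3.1677e-19 − 5.2275e-19| = 2.06e-19 J = 1.29 eV.

1.29 eV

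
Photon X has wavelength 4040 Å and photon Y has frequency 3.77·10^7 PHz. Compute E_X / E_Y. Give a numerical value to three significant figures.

E_X = 4.917·10^-19 J (from wavelength = 4040 Å, via E = hc/λ).
E_Y = 2.498·10^-11 J (from frequency = 3.77·10^7 PHz, via E = hf).
Ratio = 4.917·10^-19 / 2.498·10^-11 = 1.97·10^-8.

1.97·10^-8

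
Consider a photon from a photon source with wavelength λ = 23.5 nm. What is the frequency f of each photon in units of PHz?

First convert: λ = 23.5 nm = 2.35e-8 m.
Since f = c/λ for a photon, f = 1.276e16 Hz.
Converting to PHz: f = 12.76 PHz ≈ 12.8 PHz.

12.8 PHz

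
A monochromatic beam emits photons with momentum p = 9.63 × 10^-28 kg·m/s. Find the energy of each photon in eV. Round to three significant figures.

1.80 eV

The photon relation is E = pc, giving E = 2.887 × 10^-19 J.
Converting to eV: E = 1.802 eV ≈ 1.80 eV.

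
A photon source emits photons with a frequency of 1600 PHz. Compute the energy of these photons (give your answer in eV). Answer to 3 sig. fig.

In SI units: f = 1600 PHz = 1.6e18 Hz.
For a photon E = hf, so E = 1.060e-15 J.
Converting to eV: E = 6617 eV ≈ 6620 eV.

6620 eV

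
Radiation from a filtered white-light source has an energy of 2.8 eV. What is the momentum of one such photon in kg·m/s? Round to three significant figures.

1.50 × 10^-27 kg·m/s

First convert: E = 2.8 eV = 4.4861 × 10^-19 J.
For a photon p = E/c, so p = 1.496 × 10^-27 kg·m/s.
So p ≈ 1.50 × 10^-27 kg·m/s.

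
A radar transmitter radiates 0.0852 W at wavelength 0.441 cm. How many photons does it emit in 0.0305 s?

5.77e19 photons

Total energy: E_total = P·t = 0.0852 × 0.0305 = 0.002599 J.
Per-photon energy: E = 4.504e-23 J.
N = E_total / E_photon = 5.77e19.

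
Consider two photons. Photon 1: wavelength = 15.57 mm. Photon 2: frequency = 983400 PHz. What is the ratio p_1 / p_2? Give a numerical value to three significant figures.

p_1 = 4.256e-32 kg·m/s (from wavelength = 15.57 mm, via p = h/λ).
p_2 = 2.174e-21 kg·m/s (from frequency = 983400 PHz, via p = hf/c).
Ratio = 4.256e-32 / 2.174e-21 = 1.96e-11.

1.96e-11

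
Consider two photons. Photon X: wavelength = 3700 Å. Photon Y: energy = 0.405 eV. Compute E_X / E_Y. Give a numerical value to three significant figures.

E_X = 5.369 × 10^-19 J (from wavelength = 3700 Å, via E = hc/λ).
E_Y = 6.489 × 10^-20 J (from energy = 0.405 eV, via E given directly).
Ratio = 5.369 × 10^-19 / 6.489 × 10^-20 = 8.27.

8.27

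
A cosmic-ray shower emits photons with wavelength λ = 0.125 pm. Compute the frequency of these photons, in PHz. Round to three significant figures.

Take c = 2.99792458e8 m/s.
Convert to SI: λ = 0.125 pm = 1.25e-13 m.
Since f = c/λ for a photon, f = 2.398e21 Hz.
Converting to PHz: f = 2.398e6 PHz ≈ 2.40e6 PHz.

2.40e6 PHz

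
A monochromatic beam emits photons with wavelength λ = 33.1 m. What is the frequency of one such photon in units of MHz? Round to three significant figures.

9.06 MHz

Use c = 2.99792458 × 10^8 m/s.
Since f = c/λ for a photon, f = 9.057 × 10^6 Hz.
Converting to MHz: f = 9.057 MHz ≈ 9.06 MHz.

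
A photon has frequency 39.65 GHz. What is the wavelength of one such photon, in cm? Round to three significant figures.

Use c = 2.99792458 × 10^8 m/s.
Convert to SI: f = 39.65 GHz = 3.965 × 10^10 Hz.
Since λ = c/f for a photon, λ = 0.007561 m.
Converting to cm: λ = 0.7561 cm ≈ 0.756 cm.

0.756 cm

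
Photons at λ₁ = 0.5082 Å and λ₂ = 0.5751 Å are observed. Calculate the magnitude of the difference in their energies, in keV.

2.84 keV

Using E = hc/λ: E₁ = 3.9088 × 10^-15 J, E₂ = 3.4541 × 10^-15 J.
|ΔE| = |3.9088 × 10^-15 − 3.4541 × 10^-15| = 4.55 × 10^-16 J = 2.84 keV.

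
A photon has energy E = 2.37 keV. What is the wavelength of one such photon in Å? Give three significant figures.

In SI units: E = 2.37 keV = 3.7972·10^-16 J.
Since λ = hc/E for a photon, λ = 5.231·10^-10 m.
Converting to Å: λ = 5.231 Å ≈ 5.23 Å.

5.23 Å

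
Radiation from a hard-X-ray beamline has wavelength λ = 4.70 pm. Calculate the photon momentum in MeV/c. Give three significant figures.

Use h = 6.62607015 × 10^-34 J·s, c = 2.99792458 × 10^8 m/s, 1 eV = 1.602176634 × 10^-19 J.
In SI units: λ = 4.70 pm = 4.70 × 10^-12 m.
The photon relation is p = h/λ, giving p = 1.410 × 10^-22 kg·m/s.
Converting to MeV/c: p = 0.2638 MeV/c ≈ 0.264 MeV/c.

0.264 MeV/c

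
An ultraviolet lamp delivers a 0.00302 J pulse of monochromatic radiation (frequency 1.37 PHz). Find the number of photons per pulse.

Per-photon energy: E = 9.078·10^-19 J (from frequency = 1.37 PHz).
N = E_total / E_photon = 0.00302 J / 9.078·10^-19 J = 3.33·10^15.

3.33·10^15 photons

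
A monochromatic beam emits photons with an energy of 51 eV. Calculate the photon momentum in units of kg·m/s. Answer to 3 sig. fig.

2.73·10^-26 kg·m/s

Take c = 2.99792458·10^8 m/s, 1 eV = 1.602176634·10^-19 J.
In SI units: E = 51 eV = 8.1711·10^-18 J.
Apply p = E/c: p = 2.726·10^-26 kg·m/s.
So p ≈ 2.73·10^-26 kg·m/s.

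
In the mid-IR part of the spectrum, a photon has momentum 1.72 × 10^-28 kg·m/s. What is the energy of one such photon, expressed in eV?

0.322 eV

Apply E = pc: E = 5.156 × 10^-20 J.
Converting to eV: E = 0.3218 eV ≈ 0.322 eV.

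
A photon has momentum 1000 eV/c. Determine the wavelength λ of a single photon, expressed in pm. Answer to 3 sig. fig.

(h = 6.62607015e-34 J·s, c = 2.99792458e8 m/s, 1 eV = 1.602176634e-19 J.)
In SI units: p = 1000 eV/c = 5.3443e-25 kg·m/s.
For a photon λ = h/p, so λ = 1.240e-9 m.
Converting to pm: λ = 1240 pm ≈ 1240 pm.

1240 pm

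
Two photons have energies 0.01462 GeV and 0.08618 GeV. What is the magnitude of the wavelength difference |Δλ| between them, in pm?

Using λ = hc/E: λ₁ = 8.4805 × 10^-14 m, λ₂ = 1.4387 × 10^-14 m.
|Δλ| = |8.4805 × 10^-14 − 1.4387 × 10^-14| = 7.04 × 10^-14 m = 0.0704 pm.

0.0704 pm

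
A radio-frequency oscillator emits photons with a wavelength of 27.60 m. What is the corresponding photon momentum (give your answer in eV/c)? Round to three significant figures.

Apply p = h/λ: p = 2.401·10^-35 kg·m/s.
Converting to eV/c: p = 4.492·10^-8 eV/c ≈ 4.49·10^-8 eV/c.

4.49·10^-8 eV/c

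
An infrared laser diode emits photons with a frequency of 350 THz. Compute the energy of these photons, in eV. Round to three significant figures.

Use h = 6.62607015e-34 J·s, 1 eV = 1.602176634e-19 J.
In SI units: f = 350 THz = 3.5e14 Hz.
The photon relation is E = hf, giving E = 2.319e-19 J.
Converting to eV: E = 1.447 eV ≈ 1.45 eV.

1.45 eV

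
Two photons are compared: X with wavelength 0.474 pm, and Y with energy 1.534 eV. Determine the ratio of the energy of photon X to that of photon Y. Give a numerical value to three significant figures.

1.71e6

E_X = 4.191e-13 J (from wavelength = 0.474 pm, via E = hc/λ).
E_Y = 2.458e-19 J (from energy = 1.534 eV, via E given directly).
Ratio = 4.191e-13 / 2.458e-19 = 1.71e6.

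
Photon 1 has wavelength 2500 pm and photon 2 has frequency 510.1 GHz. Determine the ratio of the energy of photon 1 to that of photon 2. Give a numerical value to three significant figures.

2.35 × 10^5

E_1 = 7.946 × 10^-17 J (from wavelength = 2500 pm, via E = hc/λ).
E_2 = 3.380 × 10^-22 J (from frequency = 510.1 GHz, via E = hf).
Ratio = 7.946 × 10^-17 / 3.380 × 10^-22 = 2.35 × 10^5.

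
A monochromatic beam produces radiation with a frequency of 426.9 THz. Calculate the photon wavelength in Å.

7020 Å

Take c = 2.99792458 × 10^8 m/s.
First convert: f = 426.9 THz = 4.269 × 10^14 Hz.
The photon relation is λ = c/f, giving λ = 7.023 × 10^-7 m.
Converting to Å: λ = 7023 Å ≈ 7020 Å.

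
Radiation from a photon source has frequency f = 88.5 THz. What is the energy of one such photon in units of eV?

0.366 eV

Convert to SI: f = 88.5 THz = 8.85·10^13 Hz.
The photon relation is E = hf, giving E = 5.864·10^-20 J.
Converting to eV: E = 0.3660 eV ≈ 0.366 eV.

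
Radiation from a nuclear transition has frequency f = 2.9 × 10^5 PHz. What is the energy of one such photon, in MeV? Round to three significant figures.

1.20 MeV

First convert: f = 2.9 × 10^5 PHz = 2.9 × 10^20 Hz.
Apply E = hf: E = 1.922 × 10^-13 J.
Converting to MeV: E = 1.199 MeV ≈ 1.20 MeV.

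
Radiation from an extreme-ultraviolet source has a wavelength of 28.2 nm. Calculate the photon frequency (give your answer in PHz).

10.6 PHz

(c = 2.99792458e8 m/s.)
In SI units: λ = 28.2 nm = 2.82e-8 m.
For a photon f = c/λ, so f = 1.063e16 Hz.
Converting to PHz: f = 10.63 PHz ≈ 10.6 PHz.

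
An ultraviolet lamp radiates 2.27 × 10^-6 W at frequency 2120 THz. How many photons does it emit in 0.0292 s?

4.72 × 10^10 photons

Total energy: E_total = P·t = 2.27 × 10^-6 × 0.0292 = 6.628 × 10^-8 J.
Per-photon energy: E = 1.405 × 10^-18 J.
N = E_total / E_photon = 4.72 × 10^10.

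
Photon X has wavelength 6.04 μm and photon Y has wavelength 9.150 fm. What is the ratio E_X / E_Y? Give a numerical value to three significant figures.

E_X = 3.289e-20 J (from wavelength = 6.04 μm, via E = hc/λ).
E_Y = 2.171e-11 J (from wavelength = 9.150 fm, via E = hc/λ).
Ratio = 3.289e-20 / 2.171e-11 = 1.51e-9.

1.51e-9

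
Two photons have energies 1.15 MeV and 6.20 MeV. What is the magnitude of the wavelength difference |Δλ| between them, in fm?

878 fm

Using λ = hc/E: λ₁ = 1.078 × 10^-12 m, λ₂ = 2.000 × 10^-13 m.
|Δλ| = |1.078 × 10^-12 − 2.000 × 10^-13| = 8.78 × 10^-13 m = 878 fm.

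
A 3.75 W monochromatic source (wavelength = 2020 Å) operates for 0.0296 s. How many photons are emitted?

Total energy: E_total = P·t = 3.75 × 0.0296 = 0.1110 J.
Per-photon energy: E = 9.834 × 10^-19 J.
N = E_total / E_photon = 1.13 × 10^17.

1.13 × 10^17 photons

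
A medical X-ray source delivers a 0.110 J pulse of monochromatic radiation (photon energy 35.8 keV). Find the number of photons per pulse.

Per-photon energy: E = 5.736e-15 J (from energy = 35.8 keV).
N = E_total / E_photon = 0.110 J / 5.736e-15 J = 1.92e13.

1.92e13 photons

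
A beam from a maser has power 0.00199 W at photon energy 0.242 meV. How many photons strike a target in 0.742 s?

Total energy: E_total = P·t = 0.00199 × 0.742 = 0.001477 J.
Per-photon energy: E = 3.877e-23 J.
N = E_total / E_photon = 3.81e19.

3.81e19 photons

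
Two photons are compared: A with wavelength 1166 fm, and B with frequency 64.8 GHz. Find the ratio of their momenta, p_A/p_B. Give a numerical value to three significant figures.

p_A = 5.683·10^-22 kg·m/s (from wavelength = 1166 fm, via p = h/λ).
p_B = 1.432·10^-31 kg·m/s (from frequency = 64.8 GHz, via p = hf/c).
Ratio = 5.683·10^-22 / 1.432·10^-31 = 3.97·10^9.

3.97·10^9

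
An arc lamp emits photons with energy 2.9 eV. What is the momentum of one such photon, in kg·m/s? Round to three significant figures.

Take c = 2.99792458·10^8 m/s, 1 eV = 1.602176634·10^-19 J.
First convert: E = 2.9 eV = 4.6463·10^-19 J.
Since p = E/c for a photon, p = 1.550·10^-27 kg·m/s.
So p ≈ 1.55·10^-27 kg·m/s.

1.55·10^-27 kg·m/s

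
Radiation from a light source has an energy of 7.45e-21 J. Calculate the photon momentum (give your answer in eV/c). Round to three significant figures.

Apply p = E/c: p = 2.485e-29 kg·m/s.
Converting to eV/c: p = 0.04650 eV/c ≈ 0.0465 eV/c.

0.0465 eV/c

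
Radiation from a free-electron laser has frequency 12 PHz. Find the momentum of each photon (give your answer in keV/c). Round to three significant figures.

Take h = 6.62607015·10^-34 J·s, c = 2.99792458·10^8 m/s, 1 eV = 1.602176634·10^-19 J.
First convert: f = 12 PHz = 1.2·10^16 Hz.
The photon relation is p = hf/c, giving p = 2.652·10^-26 kg·m/s.
Converting to keV/c: p = 0.04963 keV/c ≈ 0.0496 keV/c.

0.0496 keV/c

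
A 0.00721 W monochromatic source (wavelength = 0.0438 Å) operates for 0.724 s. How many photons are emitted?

Total energy: E_total = P·t = 0.00721 × 0.724 = 0.005220 J.
Per-photon energy: E = 4.535 × 10^-14 J.
N = E_total / E_photon = 1.15 × 10^11.

1.15 × 10^11 photons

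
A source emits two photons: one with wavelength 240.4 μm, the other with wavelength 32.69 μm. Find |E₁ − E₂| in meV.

32.8 meV

Using E = hc/λ: E₁ = 8.2631 × 10^-22 J, E₂ = 6.0766 × 10^-21 J.
|ΔE| = |8.2631 × 10^-22 − 6.0766 × 10^-21| = 5.25 × 10^-21 J = 32.8 meV.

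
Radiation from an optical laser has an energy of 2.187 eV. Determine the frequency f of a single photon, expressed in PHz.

Take h = 6.62607015 × 10^-34 J·s, 1 eV = 1.602176634 × 10^-19 J.
In SI units: E = 2.187 eV = 3.5040 × 10^-19 J.
Apply f = E/h: f = 5.288 × 10^14 Hz.
Converting to PHz: f = 0.5288 PHz ≈ 0.529 PHz.

0.529 PHz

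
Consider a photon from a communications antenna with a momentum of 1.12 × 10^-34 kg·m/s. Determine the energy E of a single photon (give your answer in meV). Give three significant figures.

2.10 × 10^-4 meV

Apply E = pc: E = 3.358 × 10^-26 J.
Converting to meV: E = 2.096 × 10^-4 meV ≈ 2.10 × 10^-4 meV.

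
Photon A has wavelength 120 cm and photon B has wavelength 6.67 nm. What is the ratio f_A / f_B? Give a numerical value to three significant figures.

5.56·10^-9

f_A = 2.498·10^8 Hz (from wavelength = 120 cm, via f = c/λ).
f_B = 4.495·10^16 Hz (from wavelength = 6.67 nm, via f = c/λ).
Ratio = 2.498·10^8 / 4.495·10^16 = 5.56·10^-9.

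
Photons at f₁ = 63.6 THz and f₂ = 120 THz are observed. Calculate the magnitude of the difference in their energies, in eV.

0.233 eV

Using E = hf: E₁ = 4.214e-20 J, E₂ = 7.951e-20 J.
|ΔE| = |4.214e-20 − 7.951e-20| = 3.74e-20 J = 0.233 eV.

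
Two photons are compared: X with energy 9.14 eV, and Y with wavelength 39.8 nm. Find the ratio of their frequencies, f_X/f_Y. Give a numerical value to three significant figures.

0.293

f_X = 2.210·10^15 Hz (from energy = 9.14 eV, via f = E/h).
f_Y = 7.532·10^15 Hz (from wavelength = 39.8 nm, via f = c/λ).
Ratio = 2.210·10^15 / 7.532·10^15 = 0.293.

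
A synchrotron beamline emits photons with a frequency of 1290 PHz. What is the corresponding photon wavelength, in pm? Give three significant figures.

232 pm

In SI units: f = 1290 PHz = 1.290 × 10^18 Hz.
The photon relation is λ = c/f, giving λ = 2.324 × 10^-10 m.
Converting to pm: λ = 232.4 pm ≈ 232 pm.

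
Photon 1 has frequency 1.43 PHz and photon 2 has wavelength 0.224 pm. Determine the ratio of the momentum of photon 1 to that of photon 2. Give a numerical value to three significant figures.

1.07·10^-6

p_1 = 3.161·10^-27 kg·m/s (from frequency = 1.43 PHz, via p = hf/c).
p_2 = 2.958·10^-21 kg·m/s (from wavelength = 0.224 pm, via p = h/λ).
Ratio = 3.161·10^-27 / 2.958·10^-21 = 1.07·10^-6.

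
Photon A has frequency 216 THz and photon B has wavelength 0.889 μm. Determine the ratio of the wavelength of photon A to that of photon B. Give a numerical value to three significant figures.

λ_A = 1.388e-6 m (from frequency = 216 THz, via λ = c/f).
λ_B = 8.890e-7 m (from wavelength = 0.889 μm, via λ given directly).
Ratio = 1.388e-6 / 8.890e-7 = 1.56.

1.56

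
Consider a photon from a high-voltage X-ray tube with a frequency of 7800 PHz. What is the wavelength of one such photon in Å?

0.384 Å

(c = 2.99792458·10^8 m/s.)
First convert: f = 7800 PHz = 7.80·10^18 Hz.
For a photon λ = c/f, so λ = 3.843·10^-11 m.
Converting to Å: λ = 0.3843 Å ≈ 0.384 Å.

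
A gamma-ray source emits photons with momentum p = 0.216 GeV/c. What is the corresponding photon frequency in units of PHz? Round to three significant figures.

5.22 × 10^7 PHz

Take h = 6.62607015 × 10^-34 J·s, c = 2.99792458 × 10^8 m/s, 1 eV = 1.602176634 × 10^-19 J.
In SI units: p = 0.216 GeV/c = 1.1544 × 10^-19 kg·m/s.
Apply f = pc/h: f = 5.223 × 10^22 Hz.
Converting to PHz: f = 5.223 × 10^7 PHz ≈ 5.22 × 10^7 PHz.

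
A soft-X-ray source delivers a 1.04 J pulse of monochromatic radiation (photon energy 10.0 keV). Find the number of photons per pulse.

Per-photon energy: E = 1.602 × 10^-15 J (from energy = 10.0 keV).
N = E_total / E_photon = 1.04 J / 1.602 × 10^-15 J = 6.49 × 10^14.

6.49 × 10^14 photons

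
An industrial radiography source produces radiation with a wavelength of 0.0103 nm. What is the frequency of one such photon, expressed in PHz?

Convert to SI: λ = 0.0103 nm = 1.03·10^-11 m.
Since f = c/λ for a photon, f = 2.911·10^19 Hz.
Converting to PHz: f = 29110 PHz ≈ 2.91·10^4 PHz.

2.91·10^4 PHz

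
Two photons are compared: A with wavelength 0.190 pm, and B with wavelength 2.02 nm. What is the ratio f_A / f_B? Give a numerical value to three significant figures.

1.06 × 10^4

f_A = 1.578 × 10^21 Hz (from wavelength = 0.190 pm, via f = c/λ).
f_B = 1.484 × 10^17 Hz (from wavelength = 2.02 nm, via f = c/λ).
Ratio = 1.578 × 10^21 / 1.484 × 10^17 = 1.06 × 10^4.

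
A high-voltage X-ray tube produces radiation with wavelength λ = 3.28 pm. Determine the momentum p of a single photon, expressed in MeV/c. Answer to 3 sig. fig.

0.378 MeV/c

Use h = 6.62607015e-34 J·s, c = 2.99792458e8 m/s, 1 eV = 1.602176634e-19 J.
First convert: λ = 3.28 pm = 3.28e-12 m.
Apply p = h/λ: p = 2.020e-22 kg·m/s.
Converting to MeV/c: p = 0.3780 MeV/c ≈ 0.378 MeV/c.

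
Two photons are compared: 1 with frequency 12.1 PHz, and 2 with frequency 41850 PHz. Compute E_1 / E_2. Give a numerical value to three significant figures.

2.89·10^-4

E_1 = 8.018·10^-18 J (from frequency = 12.1 PHz, via E = hf).
E_2 = 2.773·10^-14 J (from frequency = 41850 PHz, via E = hf).
Ratio = 8.018·10^-18 / 2.773·10^-14 = 2.89·10^-4.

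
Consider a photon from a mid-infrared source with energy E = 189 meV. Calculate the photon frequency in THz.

(h = 6.62607015e-34 J·s, 1 eV = 1.602176634e-19 J.)
Convert to SI: E = 189 meV = 3.0281e-20 J.
The photon relation is f = E/h, giving f = 4.570e13 Hz.
Converting to THz: f = 45.70 THz ≈ 45.7 THz.

45.7 THz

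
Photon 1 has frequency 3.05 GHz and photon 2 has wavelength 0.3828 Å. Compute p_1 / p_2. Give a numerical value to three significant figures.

p_1 = 6.741 × 10^-33 kg·m/s (from frequency = 3.05 GHz, via p = hf/c).
p_2 = 1.731 × 10^-23 kg·m/s (from wavelength = 0.3828 Å, via p = h/λ).
Ratio = 6.741 × 10^-33 / 1.731 × 10^-23 = 3.89 × 10^-10.

3.89 × 10^-10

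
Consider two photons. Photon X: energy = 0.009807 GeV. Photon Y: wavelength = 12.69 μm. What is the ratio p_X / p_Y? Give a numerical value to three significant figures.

1.00 × 10^8

p_X = 5.241 × 10^-21 kg·m/s (from energy = 0.009807 GeV, via p = E/c).
p_Y = 5.221 × 10^-29 kg·m/s (from wavelength = 12.69 μm, via p = h/λ).
Ratio = 5.241 × 10^-21 / 5.221 × 10^-29 = 1.00 × 10^8.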